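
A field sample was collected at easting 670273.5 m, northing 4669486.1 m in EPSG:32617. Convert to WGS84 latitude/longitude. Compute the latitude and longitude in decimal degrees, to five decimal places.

Zone 17N: λ₀ = -81°, k₀ = 0.9996, false easting 500000 m.
Meridian distance M = (N − FN)/k₀ = 4671354.6 m.
Inverse transverse Mercator on WGS84 gives φ = 42.15899974°, λ = -78.93890013°.

lat 42.15900°, lon -78.93890°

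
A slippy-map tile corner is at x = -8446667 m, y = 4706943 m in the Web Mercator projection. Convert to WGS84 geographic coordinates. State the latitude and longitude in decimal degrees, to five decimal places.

lat 38.89710°, lon -75.87770°

R = 6378137 m. λ = x/R = -75.87770066°.
φ = 2·arctan(exp(y/R)) − 90° = 2·arctan(2.09171) − 90° = 38.89710189°.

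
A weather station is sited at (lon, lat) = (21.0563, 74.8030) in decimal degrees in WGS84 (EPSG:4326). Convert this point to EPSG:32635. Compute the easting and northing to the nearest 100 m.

E 326400 m, N 8310300 m

Zone 35 central meridian λ₀ = 6×35 − 183 = 27°; Δλ = -5.9437°.
Transverse Mercator on WGS84 with k₀ = 0.9996 gives E = 326351.546 m, N = 8310327.782 m.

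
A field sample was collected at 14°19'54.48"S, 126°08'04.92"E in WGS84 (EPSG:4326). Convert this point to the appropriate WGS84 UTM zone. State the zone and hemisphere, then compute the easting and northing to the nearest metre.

Longitude 126.1347° lies in the 6° band [126°, 132°), giving zone 52; latitude is south of the equator, so 52S.
Zone 52 central meridian λ₀ = 6×52 − 183 = 129°; Δλ = -2.8653°.
Transverse Mercator on WGS84 with k₀ = 0.9996 gives E = 190909.309 m, N = 8413663.467 m.

Zone 52S: E 190909 m, N 8413663 m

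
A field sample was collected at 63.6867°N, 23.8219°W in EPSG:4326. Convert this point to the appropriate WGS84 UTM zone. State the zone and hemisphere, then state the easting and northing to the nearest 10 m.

Longitude -23.8219° lies in the 6° band [-24°, -18°), giving zone 27; latitude is north of the equator, so 27N.
Zone 27 central meridian λ₀ = 6×27 − 183 = -21°; Δλ = -2.8219°.
Transverse Mercator on WGS84 with k₀ = 0.9996 gives E = 360465.661 m, N = 7065184.005 m.

Zone 27N: E 360470 m, N 7065180 m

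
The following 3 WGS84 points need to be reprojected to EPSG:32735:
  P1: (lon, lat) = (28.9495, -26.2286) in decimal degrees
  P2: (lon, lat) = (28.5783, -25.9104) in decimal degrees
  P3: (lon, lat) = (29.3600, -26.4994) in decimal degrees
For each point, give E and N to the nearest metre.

UTM zone 35S: λ₀ = 27°, k₀ = 0.9996.
P1 (-26.2286°, 28.9495°) → (694745.318, 7097535.135) m.
P2 (-25.9104°, 28.5783°) → (658084.657, 7133287.151) m.
P3 (-26.4994°, 29.3600°) → (735216.045, 7066846.598) m.

P1: E 694745 m, N 7097535 m; P2: E 658085 m, N 7133287 m; P3: E 735216 m, N 7066847 m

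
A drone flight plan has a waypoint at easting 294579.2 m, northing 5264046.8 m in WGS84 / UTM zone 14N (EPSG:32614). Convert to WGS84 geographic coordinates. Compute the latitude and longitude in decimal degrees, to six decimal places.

Zone 14N: λ₀ = -99°, k₀ = 0.9996, false easting 500000 m.
Meridian distance M = (N − FN)/k₀ = 5266153.3 m.
Inverse transverse Mercator on WGS84 gives φ = 47.49740009°, λ = -101.72749938°.

lat 47.497400°, lon -101.727499°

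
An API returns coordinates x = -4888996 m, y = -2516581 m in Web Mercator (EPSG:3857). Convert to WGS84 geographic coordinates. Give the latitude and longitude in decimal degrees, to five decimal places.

lat -22.04210°, lon -43.91860°

R = 6378137 m. λ = x/R = -43.91859831°.
φ = 2·arctan(exp(y/R)) − 90° = 2·arctan(0.67397) − 90° = -22.04210339°.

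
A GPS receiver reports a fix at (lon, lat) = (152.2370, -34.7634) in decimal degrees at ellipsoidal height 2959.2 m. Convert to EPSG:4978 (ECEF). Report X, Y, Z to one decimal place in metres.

WGS84: a = 6378137 m, e² = 0.006694380; N(φ) = a/√(1−e²sin²φ) = 6385089.186 m.
X = (N+h)·cosφ·cosλ = -4643744.374 m; Y = (N+h)·cosφ·sinλ = 2444537.552 m; Z = (N(1−e²)+h)·sinφ = -3618022.063 m.

X -4643744.4 m, Y 2444537.6 m, Z -3618022.1 m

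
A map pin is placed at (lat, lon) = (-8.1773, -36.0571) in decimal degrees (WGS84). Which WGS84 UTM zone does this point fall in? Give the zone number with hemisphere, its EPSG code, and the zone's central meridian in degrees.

Zone 24S (EPSG:32724), central meridian -39°

UTM zone = ⌊(λ + 180)/6⌋ + 1; -36.0571° ∈ [-42°, -36°) → zone 24.
Hemisphere: S (φ < 0).
Central meridian λ₀ = 6×24 − 183 = -39°.
EPSG code: 32724.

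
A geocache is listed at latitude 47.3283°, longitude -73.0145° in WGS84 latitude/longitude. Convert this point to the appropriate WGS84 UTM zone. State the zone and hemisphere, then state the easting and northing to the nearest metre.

Longitude -73.0145° lies in the 6° band [-78°, -72°), giving zone 18; latitude is north of the equator, so 18N.
Zone 18 central meridian λ₀ = 6×18 − 183 = -75°; Δλ = +1.9855°.
Transverse Mercator on WGS84 with k₀ = 0.9996 gives E = 650019.270 m, N = 5243559.487 m.

Zone 18N: E 650019 m, N 5243559 m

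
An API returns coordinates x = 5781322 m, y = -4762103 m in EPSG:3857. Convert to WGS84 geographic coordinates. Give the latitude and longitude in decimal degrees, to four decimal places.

lat -39.2817°, lon 51.9345°

R = 6378137 m. λ = x/R = 51.93449915°.
φ = 2·arctan(exp(y/R)) − 90° = 2·arctan(0.47396) − 90° = -39.28169733°.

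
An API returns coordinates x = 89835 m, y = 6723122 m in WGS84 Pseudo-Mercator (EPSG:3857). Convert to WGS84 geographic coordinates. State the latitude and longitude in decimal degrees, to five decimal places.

lat 51.57210°, lon 0.80700°

R = 6378137 m. λ = x/R = 0.80700154°.
φ = 2·arctan(exp(y/R)) − 90° = 2·arctan(2.86936) − 90° = 51.57209786°.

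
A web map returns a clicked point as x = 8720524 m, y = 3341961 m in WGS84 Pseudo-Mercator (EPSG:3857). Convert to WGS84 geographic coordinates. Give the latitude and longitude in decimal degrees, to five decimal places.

R = 6378137 m. λ = x/R = 78.33779995°.
φ = 2·arctan(exp(y/R)) − 90° = 2·arctan(1.68872) − 90° = 28.73500382°.

lat 28.73500°, lon 78.33780°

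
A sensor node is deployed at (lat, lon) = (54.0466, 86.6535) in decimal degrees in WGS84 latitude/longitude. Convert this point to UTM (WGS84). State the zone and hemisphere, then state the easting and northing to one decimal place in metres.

Longitude 86.6535° lies in the 6° band [84°, 90°), giving zone 45; latitude is north of the equator, so 45N.
Zone 45 central meridian λ₀ = 6×45 − 183 = 87°; Δλ = -0.3465°.
Transverse Mercator on WGS84 with k₀ = 0.9996 gives E = 477312.500 m, N = 5988761.954 m.

Zone 45N: E 477312.5 m, N 5988762.0 m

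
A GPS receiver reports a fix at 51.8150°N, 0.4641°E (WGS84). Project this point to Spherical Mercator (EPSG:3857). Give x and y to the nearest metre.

x 51663 m, y 6766744 m

Web Mercator is spherical with R = a = 6378137 m.
x = R·λ = 6378137 × 0.008100073 = 51663.376 m.
y = R·ln tan(π/4 + φ/2) = 6378137 × 1.060927972 = 6766743.955 m.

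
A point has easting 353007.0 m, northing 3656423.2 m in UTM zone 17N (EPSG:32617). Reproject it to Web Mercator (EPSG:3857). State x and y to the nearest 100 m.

Unproject from UTM 17N (λ₀ = -81°) → φ = 33.03639969°, λ = -82.57409985°.
Web Mercator (R = 6378137 m): x = -9192106.748 m, y = 3900136.411 m.

x -9192100 m, y 3900100 m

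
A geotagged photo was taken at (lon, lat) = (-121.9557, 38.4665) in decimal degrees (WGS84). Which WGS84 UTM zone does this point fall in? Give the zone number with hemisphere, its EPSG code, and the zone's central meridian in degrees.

Zone 10N (EPSG:32610), central meridian -123°

UTM zone = ⌊(λ + 180)/6⌋ + 1; -121.9557° ∈ [-126°, -120°) → zone 10.
Hemisphere: N (φ ≥ 0).
Central meridian λ₀ = 6×10 − 183 = -123°.
EPSG code: 32610.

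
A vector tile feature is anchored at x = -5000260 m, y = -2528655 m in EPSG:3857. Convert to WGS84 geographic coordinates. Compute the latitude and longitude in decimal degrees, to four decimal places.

R = 6378137 m. λ = x/R = -44.91809983°.
φ = 2·arctan(exp(y/R)) − 90° = 2·arctan(0.67270) − 90° = -22.14260251°.

lat -22.1426°, lon -44.9181°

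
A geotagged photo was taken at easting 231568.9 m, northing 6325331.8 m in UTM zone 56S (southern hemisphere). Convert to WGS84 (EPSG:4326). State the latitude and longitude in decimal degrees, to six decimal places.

lat -33.177600°, lon 150.121200°

Zone 56S: λ₀ = 153°, k₀ = 0.9996, false easting 500000 m, false northing 10000000 m.
Meridian distance M = (N − FN)/k₀ = -3676138.7 m.
Inverse transverse Mercator on WGS84 gives φ = -33.17759999°, λ = 150.12119966°.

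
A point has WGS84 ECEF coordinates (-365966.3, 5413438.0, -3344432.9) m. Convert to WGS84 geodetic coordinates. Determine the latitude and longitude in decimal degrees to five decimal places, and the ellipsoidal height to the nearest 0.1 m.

λ = atan2(Y, X) = 93.86749946°; p = √(X²+Y²) = 5425794.2 m.
Bowring's method on WGS84 (a = 6378137 m, b = 6356752.314 m) gives φ = -31.82159959°, h = 1505.519 m.

lat -31.82160°, lon 93.86750°, h 1505.5 m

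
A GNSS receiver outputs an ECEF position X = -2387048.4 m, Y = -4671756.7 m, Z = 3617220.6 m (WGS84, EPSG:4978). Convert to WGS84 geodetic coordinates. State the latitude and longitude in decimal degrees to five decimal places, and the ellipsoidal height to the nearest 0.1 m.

lat 34.76570°, lon -117.06490°, h 1185.9 m

λ = atan2(Y, X) = -117.06489996°; p = √(X²+Y²) = 5246266.4 m.
Bowring's method on WGS84 (a = 6378137 m, b = 6356752.314 m) gives φ = 34.76570008°, h = 1185.895 m.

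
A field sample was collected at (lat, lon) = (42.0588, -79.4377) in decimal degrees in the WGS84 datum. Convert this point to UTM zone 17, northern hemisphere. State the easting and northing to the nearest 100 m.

E 629300 m, N 4657500 m

Zone 17 central meridian λ₀ = 6×17 − 183 = -81°; Δλ = +1.5623°.
Transverse Mercator on WGS84 with k₀ = 0.9996 gives E = 629268.459 m, N = 4657485.529 m.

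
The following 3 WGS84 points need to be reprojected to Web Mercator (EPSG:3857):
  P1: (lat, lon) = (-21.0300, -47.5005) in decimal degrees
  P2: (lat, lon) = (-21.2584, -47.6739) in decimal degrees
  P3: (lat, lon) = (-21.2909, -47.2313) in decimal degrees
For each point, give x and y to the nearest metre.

Web Mercator: x = R·λ, y = R·ln tan(π/4+φ/2), R = 6378137 m.
P1 (-21.0300°, -47.5005°) → (-5287731.472, -2395456.127) m.
P2 (-21.2584°, -47.6739°) → (-5307034.272, -2422716.833) m.
P3 (-21.2909°, -47.2313°) → (-5257764.266, -2426599.299) m.

P1: x -5287731 m, y -2395456 m; P2: x -5307034 m, y -2422717 m; P3: x -5257764 m, y -2426599 m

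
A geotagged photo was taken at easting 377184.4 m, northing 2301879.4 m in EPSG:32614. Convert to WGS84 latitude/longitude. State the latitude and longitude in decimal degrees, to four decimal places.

Zone 14N: λ₀ = -99°, k₀ = 0.9996, false easting 500000 m.
Meridian distance M = (N − FN)/k₀ = 2302800.5 m.
Inverse transverse Mercator on WGS84 gives φ = 20.81279989°, λ = -100.18019995°.

lat 20.8128°, lon -100.1802°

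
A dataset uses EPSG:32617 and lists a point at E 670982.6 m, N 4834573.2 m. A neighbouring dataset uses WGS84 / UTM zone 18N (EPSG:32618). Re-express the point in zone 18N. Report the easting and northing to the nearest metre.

UTM 17N → geographic: φ = 43.64449990°, λ = -78.88000000°.
UTM 18N (λ₀ = -75°) forward: E = 187061.482 m, N = 4839708.325 m.

E 187061 m, N 4839708 m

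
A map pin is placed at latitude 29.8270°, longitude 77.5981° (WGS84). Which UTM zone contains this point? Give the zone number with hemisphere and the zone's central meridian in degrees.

Zone 43N, central meridian 75°

UTM zone = ⌊(λ + 180)/6⌋ + 1; 77.5981° ∈ [72°, 78°) → zone 43.
Hemisphere: N (φ ≥ 0).
Central meridian λ₀ = 6×43 − 183 = 75°.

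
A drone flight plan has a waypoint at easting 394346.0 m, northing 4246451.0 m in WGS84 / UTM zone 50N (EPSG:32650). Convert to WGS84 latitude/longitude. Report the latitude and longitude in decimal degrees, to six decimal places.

Zone 50N: λ₀ = 117°, k₀ = 0.9996, false easting 500000 m.
Meridian distance M = (N − FN)/k₀ = 4248150.3 m.
Inverse transverse Mercator on WGS84 gives φ = 38.35999991°, λ = 115.79070002°.

lat 38.360000°, lon 115.790700°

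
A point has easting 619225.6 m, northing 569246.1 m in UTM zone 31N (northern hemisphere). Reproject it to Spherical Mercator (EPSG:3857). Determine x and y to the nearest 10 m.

Unproject from UTM 31N (λ₀ = 3°) → φ = 5.14910021°, λ = 4.07570010°.
Web Mercator (R = 6378137 m): x = 453704.859 m, y = 573968.334 m.

x 453700 m, y 573970 m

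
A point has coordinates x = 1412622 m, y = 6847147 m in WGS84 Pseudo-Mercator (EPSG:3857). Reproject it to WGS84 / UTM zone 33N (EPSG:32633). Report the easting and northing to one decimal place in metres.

E 342332.1 m, N 5792393.3 m

Web Mercator inverse (R = 6378137 m) → φ = 52.25930165°, λ = 12.68979933°.
UTM 33N forward: E = 342332.128 m, N = 5792393.344 m.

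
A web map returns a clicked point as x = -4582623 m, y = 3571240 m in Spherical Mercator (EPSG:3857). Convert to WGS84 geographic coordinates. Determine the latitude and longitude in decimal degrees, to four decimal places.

lat 30.5252°, lon -41.1664°

R = 6378137 m. λ = x/R = -41.16640282°.
φ = 2·arctan(exp(y/R)) − 90° = 2·arctan(1.75053) − 90° = 30.52520286°.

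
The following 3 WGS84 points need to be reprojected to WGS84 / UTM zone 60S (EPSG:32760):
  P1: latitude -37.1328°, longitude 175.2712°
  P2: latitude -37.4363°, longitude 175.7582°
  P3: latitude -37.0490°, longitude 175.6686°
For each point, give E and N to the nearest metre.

UTM zone 60S: λ₀ = 177°, k₀ = 0.9996.
P1 (-37.1328°, 175.2712°) → (346439.723, 5888996.772) m.
P2 (-37.4363°, 175.7582°) → (390141.765, 5856001.918) m.
P3 (-37.0490°, 175.6686°) → (381610.376, 5898863.039) m.

P1: E 346440 m, N 5888997 m; P2: E 390142 m, N 5856002 m; P3: E 381610 m, N 5898863 m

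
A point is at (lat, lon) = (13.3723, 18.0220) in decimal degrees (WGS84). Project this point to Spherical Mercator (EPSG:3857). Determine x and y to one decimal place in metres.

x 2006199.9 m, y 1502298.9 m

Web Mercator is spherical with R = a = 6378137 m.
x = R·λ = 6378137 × 0.314543238 = 2006199.863 m.
y = R·ln tan(π/4 + φ/2) = 6378137 × 0.235538827 = 1502298.908 m.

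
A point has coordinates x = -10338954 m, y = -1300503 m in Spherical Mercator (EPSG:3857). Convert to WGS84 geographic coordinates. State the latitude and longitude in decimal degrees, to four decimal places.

R = 6378137 m. λ = x/R = -92.87640400°.
φ = 2·arctan(exp(y/R)) − 90° = 2·arctan(0.81554) − 90° = -11.60249726°.

lat -11.6025°, lon -92.8764°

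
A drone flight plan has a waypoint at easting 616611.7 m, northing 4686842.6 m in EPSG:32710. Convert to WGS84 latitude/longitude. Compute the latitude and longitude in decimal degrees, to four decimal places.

lat -47.9611°, lon -121.4379°

Zone 10S: λ₀ = -123°, k₀ = 0.9996, false easting 500000 m, false northing 10000000 m.
Meridian distance M = (N − FN)/k₀ = -5315283.5 m.
Inverse transverse Mercator on WGS84 gives φ = -47.96109988°, λ = -121.43790048°.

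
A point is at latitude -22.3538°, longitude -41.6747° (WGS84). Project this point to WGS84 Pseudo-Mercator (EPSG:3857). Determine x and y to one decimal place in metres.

Web Mercator is spherical with R = a = 6378137 m.
x = R·λ = 6378137 × -0.727360730 = -4639206.383 m.
y = R·ln tan(π/4 + φ/2) = 6378137 × -0.400439266 = -2554056.496 m.

x -4639206.4 m, y -2554056.5 m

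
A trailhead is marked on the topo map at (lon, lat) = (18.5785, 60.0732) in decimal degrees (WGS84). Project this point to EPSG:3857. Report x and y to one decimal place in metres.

Web Mercator is spherical with R = a = 6378137 m.
x = R·λ = 6378137 × 0.324255995 = 2068149.160 m.
y = R·ln tan(π/4 + φ/2) = 6378137 × 1.319515891 = 8416053.126 m.

x 2068149.2 m, y 8416053.1 m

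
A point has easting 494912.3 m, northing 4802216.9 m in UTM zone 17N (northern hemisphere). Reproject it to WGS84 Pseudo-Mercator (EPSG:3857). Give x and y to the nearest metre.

x -9023870 m, y 5368889 m

Unproject from UTM 17N (λ₀ = -81°) → φ = 43.37280026°, λ = -81.06280038°.
Web Mercator (R = 6378137 m): x = -9023869.660 m, y = 5368889.099 m.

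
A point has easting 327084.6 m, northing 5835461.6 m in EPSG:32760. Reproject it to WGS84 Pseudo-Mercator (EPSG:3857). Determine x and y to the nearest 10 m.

x 19485460 m, y -4524720 m

Unproject from UTM 60S (λ₀ = 177°) → φ = -37.61170038°, λ = 175.04089992°.
Web Mercator (R = 6378137 m): x = 19485463.847 m, y = -4524716.393 m.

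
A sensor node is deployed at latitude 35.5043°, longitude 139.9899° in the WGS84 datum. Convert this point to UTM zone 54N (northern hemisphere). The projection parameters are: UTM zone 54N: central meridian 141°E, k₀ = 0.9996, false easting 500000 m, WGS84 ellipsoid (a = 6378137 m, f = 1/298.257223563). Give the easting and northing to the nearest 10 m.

E 408390 m, N 3929440 m

Zone 54 central meridian λ₀ = 6×54 − 183 = 141°; Δλ = -1.0101°.
Transverse Mercator on WGS84 with k₀ = 0.9996 gives E = 408394.224 m, N = 3929439.337 m.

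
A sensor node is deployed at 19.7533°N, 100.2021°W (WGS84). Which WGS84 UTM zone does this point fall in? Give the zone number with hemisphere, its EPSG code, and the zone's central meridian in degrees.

Zone 14N (EPSG:32614), central meridian -99°

UTM zone = ⌊(λ + 180)/6⌋ + 1; -100.2021° ∈ [-102°, -96°) → zone 14.
Hemisphere: N (φ ≥ 0).
Central meridian λ₀ = 6×14 − 183 = -99°.
EPSG code: 32614.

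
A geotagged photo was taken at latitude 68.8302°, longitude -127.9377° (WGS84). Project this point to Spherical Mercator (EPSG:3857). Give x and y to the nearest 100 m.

Web Mercator is spherical with R = a = 6378137 m.
x = R·λ = 6378137 × -2.232934102 = -14241959.617 m.
y = R·ln tan(π/4 + φ/2) = 6378137 × 1.677330576 = 10698244.210 m.

x -14242000 m, y 10698200 m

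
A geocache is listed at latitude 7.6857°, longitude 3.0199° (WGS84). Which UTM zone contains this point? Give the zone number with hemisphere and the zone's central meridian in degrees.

UTM zone = ⌊(λ + 180)/6⌋ + 1; 3.0199° ∈ [0°, 6°) → zone 31.
Hemisphere: N (φ ≥ 0).
Central meridian λ₀ = 6×31 − 183 = 3°.

Zone 31N, central meridian 3°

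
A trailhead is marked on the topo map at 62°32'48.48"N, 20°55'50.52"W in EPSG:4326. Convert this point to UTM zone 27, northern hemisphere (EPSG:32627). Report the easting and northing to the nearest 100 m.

E 503600 m, N 6935100 m

Zone 27 central meridian λ₀ = 6×27 − 183 = -21°; Δλ = +0.0693°.
Transverse Mercator on WGS84 with k₀ = 0.9996 gives E = 503564.526 m, N = 6935098.547 m.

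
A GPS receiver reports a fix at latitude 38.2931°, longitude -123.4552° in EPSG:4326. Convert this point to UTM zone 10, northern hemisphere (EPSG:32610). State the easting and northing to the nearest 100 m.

Zone 10 central meridian λ₀ = 6×10 − 183 = -123°; Δλ = -0.4552°.
Transverse Mercator on WGS84 with k₀ = 0.9996 gives E = 460194.146 m, N = 4238433.875 m.

E 460200 m, N 4238400 m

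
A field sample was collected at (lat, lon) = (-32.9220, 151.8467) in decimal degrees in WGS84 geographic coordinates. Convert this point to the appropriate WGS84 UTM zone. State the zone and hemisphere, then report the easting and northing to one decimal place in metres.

Longitude 151.8467° lies in the 6° band [150°, 156°), giving zone 56; latitude is south of the equator, so 56S.
Zone 56 central meridian λ₀ = 6×56 − 183 = 153°; Δλ = -1.1533°.
Transverse Mercator on WGS84 with k₀ = 0.9996 gives E = 392165.817 m, N = 6356770.189 m.

Zone 56S: E 392165.8 m, N 6356770.2 m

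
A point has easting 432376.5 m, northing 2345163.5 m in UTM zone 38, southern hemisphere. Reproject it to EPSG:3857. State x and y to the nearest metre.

Unproject from UTM 38S (λ₀ = 45°) → φ = -68.99590010°, λ = 43.30930102°.
Web Mercator (R = 6378137 m): x = 4821169.337 m, y = -10749513.105 m.

x 4821169 m, y -10749513 m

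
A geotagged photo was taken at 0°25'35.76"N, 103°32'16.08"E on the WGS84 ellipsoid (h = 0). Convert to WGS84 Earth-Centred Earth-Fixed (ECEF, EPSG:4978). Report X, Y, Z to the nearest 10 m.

X -1493000 m, Y 6200750 m, Z 47170 m

WGS84: a = 6378137 m, e² = 0.006694380; N(φ) = a/√(1−e²sin²φ) = 6378138.183 m.
X = (N+h)·cosφ·cosλ = -1492996.694 m; Y = (N+h)·cosφ·sinλ = 6200754.180 m; Z = (N(1−e²)+h)·sinφ = 47170.559 m.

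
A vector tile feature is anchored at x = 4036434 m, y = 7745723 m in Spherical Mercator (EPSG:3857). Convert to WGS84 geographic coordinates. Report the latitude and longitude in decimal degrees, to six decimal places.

lat 56.929501°, lon 36.259904°

R = 6378137 m. λ = x/R = 36.25990356°.
φ = 2·arctan(exp(y/R)) − 90° = 2·arctan(3.36833) − 90° = 56.92950140°.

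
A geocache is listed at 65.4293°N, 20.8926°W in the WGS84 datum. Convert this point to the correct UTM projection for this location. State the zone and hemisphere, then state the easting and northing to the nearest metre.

Zone 27N: E 504983 m, N 7256305 m

Longitude -20.8926° lies in the 6° band [-24°, -18°), giving zone 27; latitude is north of the equator, so 27N.
Zone 27 central meridian λ₀ = 6×27 − 183 = -21°; Δλ = +0.1074°.
Transverse Mercator on WGS84 with k₀ = 0.9996 gives E = 504983.199 m, N = 7256304.842 m.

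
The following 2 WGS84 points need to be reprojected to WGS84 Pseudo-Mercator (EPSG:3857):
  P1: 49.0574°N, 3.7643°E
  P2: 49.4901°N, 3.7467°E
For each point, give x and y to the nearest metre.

P1: x 419040 m, y 6284607 m; P2: x 417081 m, y 6358434 m

Web Mercator: x = R·λ, y = R·ln tan(π/4+φ/2), R = 6378137 m.
P1 (49.0574°, 3.7643°) → (419039.959, 6284606.591) m.
P2 (49.4901°, 3.7467°) → (417080.736, 6358433.990) m.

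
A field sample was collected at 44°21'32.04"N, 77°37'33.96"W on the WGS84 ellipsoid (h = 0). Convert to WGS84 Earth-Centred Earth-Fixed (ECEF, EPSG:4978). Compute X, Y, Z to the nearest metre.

WGS84: a = 6378137 m, e² = 0.006694380; N(φ) = a/√(1−e²sin²φ) = 6388598.241 m.
X = (N+h)·cosφ·cosλ = 978810.855 m; Y = (N+h)·cosφ·sinλ = -4461576.779 m; Z = (N(1−e²)+h)·sinφ = 4436691.529 m.

X 978811 m, Y -4461577 m, Z 4436692 m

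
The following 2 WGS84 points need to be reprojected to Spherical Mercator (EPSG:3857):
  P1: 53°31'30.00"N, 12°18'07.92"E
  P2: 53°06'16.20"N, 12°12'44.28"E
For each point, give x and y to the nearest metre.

P1: x 1369475 m, y 7080705 m; P2: x 1359467 m, y 7002351 m

Web Mercator: x = R·λ, y = R·ln tan(π/4+φ/2), R = 6378137 m.
P1 (53.5250°, 12.3022°) → (1369474.640, 7080705.339) m.
P2 (53.1045°, 12.2123°) → (1359467.017, 7002351.033) m.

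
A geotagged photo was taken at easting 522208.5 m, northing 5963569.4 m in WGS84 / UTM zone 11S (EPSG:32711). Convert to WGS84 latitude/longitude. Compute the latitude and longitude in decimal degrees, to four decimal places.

lat -36.4729°, lon -116.7521°

Zone 11S: λ₀ = -117°, k₀ = 0.9996, false easting 500000 m, false northing 10000000 m.
Meridian distance M = (N − FN)/k₀ = -4038045.8 m.
Inverse transverse Mercator on WGS84 gives φ = -36.47289990°, λ = -116.75210005°.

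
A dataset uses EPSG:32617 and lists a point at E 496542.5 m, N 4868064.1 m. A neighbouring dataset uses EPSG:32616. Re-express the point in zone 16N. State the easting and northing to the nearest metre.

UTM 17N → geographic: φ = 43.96569973°, λ = -81.04310007°.
UTM 16N (λ₀ = -87°) forward: E = 977895.460 m, N = 4885341.644 m.

E 977895 m, N 4885342 m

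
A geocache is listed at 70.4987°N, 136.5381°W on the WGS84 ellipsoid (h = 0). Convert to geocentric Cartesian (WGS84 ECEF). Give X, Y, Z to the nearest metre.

X -1550060 m, Y -1468994 m, Z 5989841 m

WGS84: a = 6378137 m, e² = 0.006694380; N(φ) = a/√(1−e²sin²φ) = 6397191.745 m.
X = (N+h)·cosφ·cosλ = -1550060.070 m; Y = (N+h)·cosφ·sinλ = -1468994.354 m; Z = (N(1−e²)+h)·sinφ = 5989841.396 m.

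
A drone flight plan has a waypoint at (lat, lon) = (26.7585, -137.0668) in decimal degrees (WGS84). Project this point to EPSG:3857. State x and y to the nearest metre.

x -15258206 m, y 3093332 m

Web Mercator is spherical with R = a = 6378137 m.
x = R·λ = 6378137 × -2.392266955 = -15258206.381 m.
y = R·ln tan(π/4 + φ/2) = 6378137 × 0.484989861 = 3093331.780 m.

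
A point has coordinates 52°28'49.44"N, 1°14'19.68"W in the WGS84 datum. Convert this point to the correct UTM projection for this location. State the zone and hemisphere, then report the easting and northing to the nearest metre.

Longitude -1.2388° lies in the 6° band [-6°, 0°), giving zone 30; latitude is north of the equator, so 30N.
Zone 30 central meridian λ₀ = 6×30 − 183 = -3°; Δλ = +1.7612°.
Transverse Mercator on WGS84 with k₀ = 0.9996 gives E = 619603.973 m, N = 5815930.046 m.

Zone 30N: E 619604 m, N 5815930 m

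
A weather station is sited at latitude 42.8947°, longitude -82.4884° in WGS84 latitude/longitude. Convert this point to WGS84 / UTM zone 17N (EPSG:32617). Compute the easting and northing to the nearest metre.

Zone 17 central meridian λ₀ = 6×17 − 183 = -81°; Δλ = -1.4884°.
Transverse Mercator on WGS84 with k₀ = 0.9996 gives E = 378474.980 m, N = 4750196.026 m.

E 378475 m, N 4750196 m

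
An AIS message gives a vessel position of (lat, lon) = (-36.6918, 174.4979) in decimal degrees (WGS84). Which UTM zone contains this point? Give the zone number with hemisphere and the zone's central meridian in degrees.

UTM zone = ⌊(λ + 180)/6⌋ + 1; 174.4979° ∈ [174°, 180°) → zone 60.
Hemisphere: S (φ < 0).
Central meridian λ₀ = 6×60 − 183 = 177°.

Zone 60S, central meridian 177°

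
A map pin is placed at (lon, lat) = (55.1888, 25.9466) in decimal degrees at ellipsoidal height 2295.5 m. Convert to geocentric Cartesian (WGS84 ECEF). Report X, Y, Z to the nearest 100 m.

X 3277400 m, Y 4713600 m, Z 2774700 m

WGS84: a = 6378137 m, e² = 0.006694380; N(φ) = a/√(1−e²sin²φ) = 6382227.855 m.
X = (N+h)·cosφ·cosλ = 3277375.249 m; Y = (N+h)·cosφ·sinλ = 4713558.635 m; Z = (N(1−e²)+h)·sinφ = 2774747.779 m.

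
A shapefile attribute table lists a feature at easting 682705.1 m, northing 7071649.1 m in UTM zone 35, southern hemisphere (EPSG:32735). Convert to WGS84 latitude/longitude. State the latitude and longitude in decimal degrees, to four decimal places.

Zone 35S: λ₀ = 27°, k₀ = 0.9996, false easting 500000 m, false northing 10000000 m.
Meridian distance M = (N − FN)/k₀ = -2929522.7 m.
Inverse transverse Mercator on WGS84 gives φ = -26.46380029°, λ = 28.83270049°.

lat -26.4638°, lon 28.8327°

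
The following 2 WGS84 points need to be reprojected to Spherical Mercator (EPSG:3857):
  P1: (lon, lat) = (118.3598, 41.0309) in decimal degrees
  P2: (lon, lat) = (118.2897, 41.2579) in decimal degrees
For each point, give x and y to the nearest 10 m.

Web Mercator: x = R·λ, y = R·ln tan(π/4+φ/2), R = 6378137 m.
P1 (41.0309°, 118.3598°) → (13175752.666, 5016900.476) m.
P2 (41.2579°, 118.2897°) → (13167949.170, 5050456.601) m.

P1: x 13175750 m, y 5016900 m; P2: x 13167950 m, y 5050460 m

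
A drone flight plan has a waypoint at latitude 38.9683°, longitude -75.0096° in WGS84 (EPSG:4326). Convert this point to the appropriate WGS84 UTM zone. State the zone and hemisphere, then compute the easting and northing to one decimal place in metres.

Zone 18N: E 499168.3 m, N 4313258.9 m

Longitude -75.0096° lies in the 6° band [-78°, -72°), giving zone 18; latitude is north of the equator, so 18N.
Zone 18 central meridian λ₀ = 6×18 − 183 = -75°; Δλ = -0.0096°.
Transverse Mercator on WGS84 with k₀ = 0.9996 gives E = 499168.348 m, N = 4313258.854 m.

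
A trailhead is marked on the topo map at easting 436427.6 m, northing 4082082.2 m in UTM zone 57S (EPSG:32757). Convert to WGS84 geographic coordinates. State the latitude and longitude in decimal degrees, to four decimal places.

Zone 57S: λ₀ = 159°, k₀ = 0.9996, false easting 500000 m, false northing 10000000 m.
Meridian distance M = (N − FN)/k₀ = -5920285.9 m.
Inverse transverse Mercator on WGS84 gives φ = -53.40649977°, λ = 158.04370007°.

lat -53.4065°, lon 158.0437°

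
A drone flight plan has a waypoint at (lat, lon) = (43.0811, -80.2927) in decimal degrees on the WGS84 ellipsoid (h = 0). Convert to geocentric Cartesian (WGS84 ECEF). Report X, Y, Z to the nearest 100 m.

X 786700 m, Y -4599000 m, Z 4334100 m

WGS84: a = 6378137 m, e² = 0.006694380; N(φ) = a/√(1−e²sin²φ) = 6388120.347 m.
X = (N+h)·cosφ·cosλ = 786724.391 m; Y = (N+h)·cosφ·sinλ = -4598999.048 m; Z = (N(1−e²)+h)·sinφ = 4334086.675 m.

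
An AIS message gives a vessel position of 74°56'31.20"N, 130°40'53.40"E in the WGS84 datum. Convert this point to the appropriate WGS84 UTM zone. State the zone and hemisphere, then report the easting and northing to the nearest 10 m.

Longitude 130.6815° lies in the 6° band [126°, 132°), giving zone 52; latitude is north of the equator, so 52N.
Zone 52 central meridian λ₀ = 6×52 − 183 = 129°; Δλ = +1.6815°.
Transverse Mercator on WGS84 with k₀ = 0.9996 gives E = 548756.649 m, N = 8317826.490 m.

Zone 52N: E 548760 m, N 8317830 m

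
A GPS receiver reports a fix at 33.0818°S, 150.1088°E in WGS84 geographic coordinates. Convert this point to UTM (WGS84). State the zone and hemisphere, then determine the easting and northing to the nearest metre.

Longitude 150.1088° lies in the 6° band [150°, 156°), giving zone 56; latitude is south of the equator, so 56S.
Zone 56 central meridian λ₀ = 6×56 − 183 = 153°; Δλ = -2.8912°.
Transverse Mercator on WGS84 with k₀ = 0.9996 gives E = 230119.003 m, N = 6335926.005 m.

Zone 56S: E 230119 m, N 6335926 m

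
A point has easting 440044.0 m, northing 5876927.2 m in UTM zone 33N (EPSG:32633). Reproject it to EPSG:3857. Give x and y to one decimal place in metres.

Unproject from UTM 33N (λ₀ = 15°) → φ = 53.03850000°, λ = 14.10580041°.
Web Mercator (R = 6378137 m): x = 1570250.519 m, y = 6990122.556 m.

x 1570250.5 m, y 6990122.6 m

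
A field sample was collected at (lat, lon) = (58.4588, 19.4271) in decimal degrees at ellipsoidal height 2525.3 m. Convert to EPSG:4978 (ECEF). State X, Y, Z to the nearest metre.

X 3155440 m, Y 1112884 m, Z 5414796 m

WGS84: a = 6378137 m, e² = 0.006694380; N(φ) = a/√(1−e²sin²φ) = 6393700.601 m.
X = (N+h)·cosφ·cosλ = 3155440.016 m; Y = (N+h)·cosφ·sinλ = 1112883.681 m; Z = (N(1−e²)+h)·sinφ = 5414796.034 m.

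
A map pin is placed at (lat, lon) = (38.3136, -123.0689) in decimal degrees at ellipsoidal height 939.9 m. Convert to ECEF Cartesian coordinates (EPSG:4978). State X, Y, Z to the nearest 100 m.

WGS84: a = 6378137 m, e² = 0.006694380; N(φ) = a/√(1−e²sin²φ) = 6386358.443 m.
X = (N+h)·cosφ·cosλ = -2734598.643 m; Y = (N+h)·cosφ·sinλ = -4199847.182 m; Z = (N(1−e²)+h)·sinφ = 3933398.090 m.

X -2734600 m, Y -4199800 m, Z 3933400 m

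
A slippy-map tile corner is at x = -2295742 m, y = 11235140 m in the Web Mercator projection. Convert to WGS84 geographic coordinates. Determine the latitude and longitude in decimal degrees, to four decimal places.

lat 70.5051°, lon -20.6230°

R = 6378137 m. λ = x/R = -20.62300127°.
φ = 2·arctan(exp(y/R)) − 90° = 2·arctan(5.82121) − 90° = 70.50510100°.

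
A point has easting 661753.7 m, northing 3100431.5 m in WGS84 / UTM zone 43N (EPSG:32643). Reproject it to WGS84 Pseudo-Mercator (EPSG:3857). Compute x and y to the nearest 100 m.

Unproject from UTM 43N (λ₀ = 75°) → φ = 28.01929961°, λ = 76.64529974°.
Web Mercator (R = 6378137 m): x = 8532115.739 m, y = 3251407.247 m.

x 8532100 m, y 3251400 m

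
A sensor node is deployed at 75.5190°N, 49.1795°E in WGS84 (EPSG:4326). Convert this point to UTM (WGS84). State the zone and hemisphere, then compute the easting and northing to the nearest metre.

Zone 39N: E 449192 m, N 8382297 m

Longitude 49.1795° lies in the 6° band [48°, 54°), giving zone 39; latitude is north of the equator, so 39N.
Zone 39 central meridian λ₀ = 6×39 − 183 = 51°; Δλ = -1.8205°.
Transverse Mercator on WGS84 with k₀ = 0.9996 gives E = 449191.818 m, N = 8382296.506 m.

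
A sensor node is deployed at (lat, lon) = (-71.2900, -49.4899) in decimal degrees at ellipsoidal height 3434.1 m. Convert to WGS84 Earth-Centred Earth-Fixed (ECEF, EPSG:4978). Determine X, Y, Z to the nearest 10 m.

X 1333750 m, Y -1561060 m, Z -6021990 m

WGS84: a = 6378137 m, e² = 0.006694380; N(φ) = a/√(1−e²sin²φ) = 6397375.766 m.
X = (N+h)·cosφ·cosλ = 1333748.523 m; Y = (N+h)·cosφ·sinλ = -1561061.573 m; Z = (N(1−e²)+h)·sinφ = -6021991.355 m.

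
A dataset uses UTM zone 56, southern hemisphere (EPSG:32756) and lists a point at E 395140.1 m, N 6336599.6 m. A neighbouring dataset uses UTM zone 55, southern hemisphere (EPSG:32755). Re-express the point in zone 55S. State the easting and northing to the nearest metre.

E 955201 m, N 6326567 m

UTM 56S → geographic: φ = -33.10420036°, λ = 151.87619971°.
UTM 55S (λ₀ = 147°) forward: E = 955201.206 m, N = 6326566.526 m.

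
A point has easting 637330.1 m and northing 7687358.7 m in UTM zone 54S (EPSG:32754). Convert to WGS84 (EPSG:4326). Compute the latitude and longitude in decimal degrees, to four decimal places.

lat -20.9090°, lon 142.3205°

Zone 54S: λ₀ = 141°, k₀ = 0.9996, false easting 500000 m, false northing 10000000 m.
Meridian distance M = (N − FN)/k₀ = -2313566.7 m.
Inverse transverse Mercator on WGS84 gives φ = -20.90899980°, λ = 142.32049971°.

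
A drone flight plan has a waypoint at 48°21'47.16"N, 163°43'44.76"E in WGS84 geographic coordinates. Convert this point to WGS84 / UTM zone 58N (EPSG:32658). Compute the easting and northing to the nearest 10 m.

Zone 58 central meridian λ₀ = 6×58 − 183 = 165°; Δλ = -1.2709°.
Transverse Mercator on WGS84 with k₀ = 0.9996 gives E = 405864.629 m, N = 5357438.898 m.

E 405860 m, N 5357440 m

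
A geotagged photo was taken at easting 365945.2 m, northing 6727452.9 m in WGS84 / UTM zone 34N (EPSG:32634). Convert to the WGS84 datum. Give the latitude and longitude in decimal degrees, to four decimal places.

Zone 34N: λ₀ = 21°, k₀ = 0.9996, false easting 500000 m.
Meridian distance M = (N − FN)/k₀ = 6730145.0 m.
Inverse transverse Mercator on WGS84 gives φ = 60.66030002°, λ = 18.54719977°.

lat 60.6603°, lon 18.5472°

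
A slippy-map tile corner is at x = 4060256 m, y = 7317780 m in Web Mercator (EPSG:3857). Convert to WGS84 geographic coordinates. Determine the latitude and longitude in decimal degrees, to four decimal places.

lat 54.7722°, lon 36.4739°

R = 6378137 m. λ = x/R = 36.47390022°.
φ = 2·arctan(exp(y/R)) − 90° = 2·arctan(3.14975) − 90° = 54.77220151°.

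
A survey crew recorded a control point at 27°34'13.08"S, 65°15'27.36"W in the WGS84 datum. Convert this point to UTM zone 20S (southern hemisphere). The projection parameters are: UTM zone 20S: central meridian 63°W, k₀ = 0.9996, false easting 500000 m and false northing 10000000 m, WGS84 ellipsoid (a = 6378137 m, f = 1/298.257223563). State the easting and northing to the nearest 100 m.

Zone 20 central meridian λ₀ = 6×20 − 183 = -63°; Δλ = -2.2576°.
Transverse Mercator on WGS84 with k₀ = 0.9996 gives E = 277119.594 m, N = 6948363.204 m.

E 277100 m, N 6948400 m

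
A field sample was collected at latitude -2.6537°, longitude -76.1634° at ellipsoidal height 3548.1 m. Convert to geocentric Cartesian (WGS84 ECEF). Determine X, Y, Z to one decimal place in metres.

WGS84: a = 6378137 m, e² = 0.006694380; N(φ) = a/√(1−e²sin²φ) = 6378182.764 m.
X = (N+h)·cosφ·cosλ = 1524578.243 m; Y = (N+h)·cosφ·sinλ = -6189898.859 m; Z = (N(1−e²)+h)·sinφ = -293492.437 m.

X 1524578.2 m, Y -6189898.9 m, Z -293492.4 m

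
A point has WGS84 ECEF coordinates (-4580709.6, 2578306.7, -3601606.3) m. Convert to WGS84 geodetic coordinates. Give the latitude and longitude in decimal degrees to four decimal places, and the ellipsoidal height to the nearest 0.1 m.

λ = atan2(Y, X) = 150.62649940°; p = √(X²+Y²) = 5256478.5 m.
Bowring's method on WGS84 (a = 6378137 m, b = 6356752.314 m) gives φ = -34.59759997°, h = 698.789 m.

lat -34.5976°, lon 150.6265°, h 698.8 m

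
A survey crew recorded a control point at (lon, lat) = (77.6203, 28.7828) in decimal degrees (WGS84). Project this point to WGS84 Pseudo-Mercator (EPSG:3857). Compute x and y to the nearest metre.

x 8640652 m, y 3348030 m

Web Mercator is spherical with R = a = 6378137 m.
x = R·λ = 6378137 × 1.354729801 = 8640652.271 m.
y = R·ln tan(π/4 + φ/2) = 6378137 × 0.524922917 = 3348030.280 m.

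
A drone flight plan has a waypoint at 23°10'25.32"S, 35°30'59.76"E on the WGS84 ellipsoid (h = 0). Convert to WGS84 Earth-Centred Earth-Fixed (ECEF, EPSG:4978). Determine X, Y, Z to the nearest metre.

X 4775075 m, Y 3408116 m, Z -2494415 m

WGS84: a = 6378137 m, e² = 0.006694380; N(φ) = a/√(1−e²sin²φ) = 6381445.610 m.
X = (N+h)·cosφ·cosλ = 4775074.799 m; Y = (N+h)·cosφ·sinλ = 3408115.526 m; Z = (N(1−e²)+h)·sinφ = -2494415.151 m.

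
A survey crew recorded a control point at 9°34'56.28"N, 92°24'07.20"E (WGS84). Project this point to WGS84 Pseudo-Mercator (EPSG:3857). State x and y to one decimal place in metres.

x 10286143.6 m, y 1071704.4 m

Web Mercator is spherical with R = a = 6378137 m.
x = R·λ = 6378137 × 1.612719135 = 10286143.588 m.
y = R·ln tan(π/4 + φ/2) = 6378137 × 0.168027814 = 1071704.418 m.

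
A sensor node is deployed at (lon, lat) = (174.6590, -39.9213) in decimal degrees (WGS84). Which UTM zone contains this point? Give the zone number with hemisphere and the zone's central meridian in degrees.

UTM zone = ⌊(λ + 180)/6⌋ + 1; 174.6590° ∈ [174°, 180°) → zone 60.
Hemisphere: S (φ < 0).
Central meridian λ₀ = 6×60 − 183 = 177°.

Zone 60S, central meridian 177°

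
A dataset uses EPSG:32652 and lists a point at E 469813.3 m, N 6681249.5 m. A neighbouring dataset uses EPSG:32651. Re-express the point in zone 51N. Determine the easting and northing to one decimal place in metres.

UTM 52N → geographic: φ = 60.26679993°, λ = 128.45440006°.
UTM 51N (λ₀ = 123°) forward: E = 801548.927 m, N = 6693602.395 m.

E 801548.9 m, N 6693602.4 m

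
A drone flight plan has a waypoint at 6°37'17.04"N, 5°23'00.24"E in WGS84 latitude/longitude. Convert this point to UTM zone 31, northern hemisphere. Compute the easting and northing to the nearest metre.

E 763530 m, N 732529 m

Zone 31 central meridian λ₀ = 6×31 − 183 = 3°; Δλ = +2.3834°.
Transverse Mercator on WGS84 with k₀ = 0.9996 gives E = 763529.931 m, N = 732528.579 m.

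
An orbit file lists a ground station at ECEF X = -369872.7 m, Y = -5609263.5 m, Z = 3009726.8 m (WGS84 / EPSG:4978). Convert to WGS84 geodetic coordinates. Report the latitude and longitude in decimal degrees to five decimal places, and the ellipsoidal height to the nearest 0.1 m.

lat 28.32500°, lon -93.77260°, h 3094.7 m

λ = atan2(Y, X) = -93.77260042°; p = √(X²+Y²) = 5621444.9 m.
Bowring's method on WGS84 (a = 6378137 m, b = 6356752.314 m) gives φ = 28.32500028°, h = 3094.689 m.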